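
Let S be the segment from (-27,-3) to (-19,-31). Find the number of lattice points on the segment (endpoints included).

The number of lattice points on a segment between lattice points is gcd(|Δx|,|Δy|) + 1 = gcd(8,28) + 1 = 4 + 1 = 5.

5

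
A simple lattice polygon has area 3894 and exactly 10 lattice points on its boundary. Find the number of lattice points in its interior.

3890

Pick's theorem A = I + B/2 − 1 rearranges to I = A − B/2 + 1 = 3894 − 10/2 + 1 = 3890.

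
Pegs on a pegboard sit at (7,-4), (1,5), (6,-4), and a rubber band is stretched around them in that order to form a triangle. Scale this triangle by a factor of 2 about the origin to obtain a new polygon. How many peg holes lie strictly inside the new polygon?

14

By the shoelace formula, twice the signed area is |[7·5 − 1·(-4)] + [1·(-4) − 6·5] + [6·(-4) − 7·(-4)]| = 9, so the area is 9/2.
Along each edge there are gcd(|Δx|,|Δy|)+1 lattice points, so counting each shared vertex once the boundary has gcd(6,9) + gcd(5,9) + gcd(1,0) = 3+1+1 = 5.
Scaling by 2 multiplies the area by 2² = 4 (so the new area is 18) and multiplies the boundary lattice-point count by 2, giving 10.
By Pick's theorem, the interior count of the dilated polygon is 18 − 10/2 + 1 = 14.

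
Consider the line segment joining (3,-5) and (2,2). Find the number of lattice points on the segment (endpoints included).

The number of lattice points on a segment between lattice points is gcd(|Δx|,|Δy|) + 1 = gcd(1,7) + 1 = 1 + 1 = 2.

2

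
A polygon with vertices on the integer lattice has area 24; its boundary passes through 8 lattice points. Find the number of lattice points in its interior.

21

Pick's theorem A = I + B/2 − 1 rearranges to I = A − B/2 + 1 = 24 − 8/2 + 1 = 21.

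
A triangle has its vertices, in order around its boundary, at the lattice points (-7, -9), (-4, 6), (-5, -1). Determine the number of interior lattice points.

The shoelace formula gives twice the area as |[(-7)·6 − (-4)·(-9)] + [(-4)·(-1) − (-5)·6] + [(-5)·(-9) − (-7)·(-1)]| = 6, so the area is 3.
Summing gcd(|Δx|,|Δy|) over the edges gives the boundary count: gcd(3,15) + gcd(1,7) + gcd(2,8) = 3+1+2 = 6.
Pick's theorem gives I = A − B/2 + 1 = 3 − 6/2 + 1 = 1.

1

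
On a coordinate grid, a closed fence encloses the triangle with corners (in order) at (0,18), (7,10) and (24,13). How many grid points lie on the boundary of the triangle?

Along each edge there are gcd(|Δx|,|Δy|)+1 lattice points, so counting each shared vertex once the boundary has gcd(7,8) + gcd(17,3) + gcd(24,5) = 1+1+1 = 3.

3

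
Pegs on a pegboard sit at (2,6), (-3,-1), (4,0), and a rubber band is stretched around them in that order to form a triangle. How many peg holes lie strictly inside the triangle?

21

By the shoelace formula, twice the signed area is |(2·(-1) − (-3)·6) + ((-3)·0 − 4·(-1)) + (4·6 − 2·0)| = 44, so the area is 22.
Summing gcd(|Δx|,|Δy|) over the edges gives the boundary count: gcd(5,7) + gcd(7,1) + gcd(2,6) = 1+1+2 = 4.
Pick's theorem gives I = A − B/2 + 1 = 22 − 4/2 + 1 = 21.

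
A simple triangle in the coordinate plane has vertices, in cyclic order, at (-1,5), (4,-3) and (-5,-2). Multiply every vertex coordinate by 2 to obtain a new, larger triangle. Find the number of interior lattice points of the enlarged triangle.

The shoelace formula gives twice the area as |[(-1)·(-3) − 4·5] + [4·(-2) − (-5)·(-3)] + [(-5)·5 − (-1)·(-2)]| = 67, so the area is 33.5.
Summing gcd(|Δx|,|Δy|) over the edges gives the boundary count: gcd(5,8) + gcd(9,1) + gcd(4,7) = 1+1+1 = 3.
Scaling by 2 multiplies the area by 2² = 4 (so the new area is 134) and multiplies the boundary lattice-point count by 2, giving 6.
By Pick's theorem, the interior count of the dilated polygon is 134 − 6/2 + 1 = 132.

132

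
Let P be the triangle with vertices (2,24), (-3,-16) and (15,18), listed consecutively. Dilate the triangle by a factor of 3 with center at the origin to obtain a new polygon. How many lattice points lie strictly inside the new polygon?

2464

The shoelace formula gives twice the area as |[2·(-16) − (-3)·24] + [(-3)·18 − 15·(-16)] + [15·24 − 2·18]| = 550, so the area is 275.
The number of boundary lattice points is Σ gcd(|Δx|,|Δy|) = gcd(5,40) + gcd(18,34) + gcd(13,6) = 5+2+1 = 8.
Scaling by 3 multiplies the area by 3² = 9 (so the new area is 2475) and multiplies the boundary lattice-point count by 3, giving 24.
By Pick's theorem, the interior count of the dilated polygon is 2475 − 24/2 + 1 = 2464.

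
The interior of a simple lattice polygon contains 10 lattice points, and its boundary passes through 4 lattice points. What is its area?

11

By Pick's theorem, A = I + B/2 − 1 = 10 + 4/2 − 1 = 11.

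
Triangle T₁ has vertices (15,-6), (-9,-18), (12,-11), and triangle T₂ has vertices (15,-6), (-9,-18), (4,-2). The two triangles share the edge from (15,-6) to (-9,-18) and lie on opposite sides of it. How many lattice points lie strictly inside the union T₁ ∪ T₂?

The union is the simple quadrilateral with vertices (15,-6), (12,-11), (-9,-18), (4,-2) in order.
The shoelace formula gives twice the area as |[15·(-11) − 12·(-6)] + [12·(-18) − (-9)·(-11)] + [(-9)·(-2) − 4·(-18)] + [4·(-6) − 15·(-2)]| = 312, so the area is 156.
The number of boundary lattice points is Σ gcd(|Δx|,|Δy|) = gcd(3,5) + gcd(21,7) + gcd(13,16) + gcd(11,4) = 1+7+1+1 = 10.
By Pick's theorem I = A − B/2 + 1 = 156 − 10/2 + 1 = 152.

152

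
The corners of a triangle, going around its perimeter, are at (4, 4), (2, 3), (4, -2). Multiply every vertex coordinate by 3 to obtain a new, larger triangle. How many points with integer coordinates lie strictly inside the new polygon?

The shoelace formula gives twice the area as |[4·3 − 2·4] + [2·(-2) − 4·3] + [4·4 − 4·(-2)]| = 12, so the area is 6.
The number of boundary lattice points is Σ gcd(|Δx|,|Δy|) = gcd(2,1) + gcd(2,5) + gcd(0,6) = 1+1+6 = 8.
Scaling by 3 multiplies the area by 3² = 9 (so the new area is 54) and multiplies the boundary lattice-point count by 3, giving 24.
By Pick's theorem, the interior count of the dilated polygon is 54 − 24/2 + 1 = 43.

43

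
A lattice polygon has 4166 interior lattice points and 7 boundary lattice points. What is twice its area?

8337

Pick's theorem states A = I + B/2 − 1, so A = 4166 + 7/2 − 1 = 8337/2.
Hence 2A = 8337.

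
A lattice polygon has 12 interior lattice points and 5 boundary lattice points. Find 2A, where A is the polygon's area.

27

Pick's theorem states A = I + B/2 − 1, so A = 12 + 5/2 − 1 = 27/2.
Hence 2A = 27.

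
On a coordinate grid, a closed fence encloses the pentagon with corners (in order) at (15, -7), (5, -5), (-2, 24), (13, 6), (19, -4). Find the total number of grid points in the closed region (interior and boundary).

The shoelace formula gives twice the area as |[15·(-5) − 5·(-7)] + [5·24 − (-2)·(-5)] + [(-2)·6 − 13·24] + [13·(-4) − 19·6] + [19·(-7) − 15·(-4)]| = 493, so the area is 246.5.
Summing gcd(|Δx|,|Δy|) over the edges gives the boundary count: gcd(10,2) + gcd(7,29) + gcd(15,18) + gcd(6,10) + gcd(4,3) = 2+1+3+2+1 = 9.
Pick's theorem gives I = A − B/2 + 1 = 246.5 − 9/2 + 1 = 243, so the closed region contains I + B = 243 + 9 = 252 lattice points.

252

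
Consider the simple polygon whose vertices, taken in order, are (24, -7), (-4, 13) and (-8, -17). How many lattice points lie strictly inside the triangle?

457

The shoelace formula gives twice the area as |(24·13 − (-4)·(-7)) + ((-4)·(-17) − (-8)·13) + ((-8)·(-7) − 24·(-17))| = 920, so the area is 460.
Along each edge there are gcd(|Δx|,|Δy|)+1 lattice points, so counting each shared vertex once the boundary has gcd(28,20) + gcd(4,30) + gcd(32,10) = 4+2+2 = 8.
Pick's theorem gives I = A − B/2 + 1 = 460 − 8/2 + 1 = 457.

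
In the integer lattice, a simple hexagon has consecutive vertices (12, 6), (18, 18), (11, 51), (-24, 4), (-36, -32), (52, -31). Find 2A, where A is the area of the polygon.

By the shoelace formula, twice the signed area is |[12·18 − 18·6] + [18·51 − 11·18] + [11·4 − (-24)·51] + [(-24)·(-32) − (-36)·4] + [(-36)·(-31) − 52·(-32)] + [52·6 − 12·(-31)]| = 6472, so the area is 3236.

6472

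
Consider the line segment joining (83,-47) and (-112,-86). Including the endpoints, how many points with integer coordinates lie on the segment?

The number of lattice points on a segment between lattice points is gcd(|Δx|,|Δy|) + 1 = gcd(195,39) + 1 = 39 + 1 = 40.

40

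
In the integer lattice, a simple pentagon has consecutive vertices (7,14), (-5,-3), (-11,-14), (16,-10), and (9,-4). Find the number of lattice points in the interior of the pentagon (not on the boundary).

298

The shoelace formula gives twice the area as |[7·(-3) − (-5)·14] + [(-5)·(-14) − (-11)·(-3)] + [(-11)·(-10) − 16·(-14)] + [16·(-4) − 9·(-10)] + [9·14 − 7·(-4)]| = 600, so the area is 300.
Summing gcd(|Δx|,|Δy|) over the edges gives the boundary count: gcd(12,17) + gcd(6,11) + gcd(27,4) + gcd(7,6) + gcd(2,18) = 1+1+1+1+2 = 6.
By Pick's theorem A = I + B/2 − 1, so I = 300 − 6/2 + 1 = 298.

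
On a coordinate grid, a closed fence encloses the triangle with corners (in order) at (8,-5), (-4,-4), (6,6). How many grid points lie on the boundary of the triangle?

12

Along each edge there are gcd(|Δx|,|Δy|)+1 lattice points, so counting each shared vertex once the boundary has gcd(12,1) + gcd(10,10) + gcd(2,11) = 1+10+1 = 12.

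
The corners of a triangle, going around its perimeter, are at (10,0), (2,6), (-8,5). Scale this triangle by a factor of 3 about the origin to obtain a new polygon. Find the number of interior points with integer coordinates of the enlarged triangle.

301

By the shoelace formula, twice the signed area is |[10·6 − 2·0] + [2·5 − (-8)·6] + [(-8)·0 − 10·5]| = 68, so the area is 34.
Along each edge there are gcd(|Δx|,|Δy|)+1 lattice points, so counting each shared vertex once the boundary has gcd(8,6) + gcd(10,1) + gcd(18,5) = 2+1+1 = 4.
Scaling by 3 multiplies the area by 3² = 9 (so the new area is 306) and multiplies the boundary lattice-point count by 3, giving 12.
By Pick's theorem, the interior count of the dilated polygon is 306 − 12/2 + 1 = 301.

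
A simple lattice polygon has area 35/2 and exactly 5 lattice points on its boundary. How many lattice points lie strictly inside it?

16

Pick's theorem A = I + B/2 − 1 rearranges to I = A − B/2 + 1 = 35/2 − 5/2 + 1 = 16.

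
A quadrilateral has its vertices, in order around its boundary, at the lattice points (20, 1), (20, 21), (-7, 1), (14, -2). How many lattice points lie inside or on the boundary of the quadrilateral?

325

Using the shoelace formula, 2A = |(20·21 − 20·1) + (20·1 − (-7)·21) + ((-7)·(-2) − 14·1) + (14·1 − 20·(-2))| = 621, so the area is 310.5.
The number of boundary lattice points is Σ gcd(|Δx|,|Δy|) = gcd(0,20) + gcd(27,20) + gcd(21,3) + gcd(6,3) = 20+1+3+3 = 27.
Pick's theorem gives I = A − B/2 + 1 = 310.5 − 27/2 + 1 = 298, so the closed region contains I + B = 298 + 27 = 325 lattice points.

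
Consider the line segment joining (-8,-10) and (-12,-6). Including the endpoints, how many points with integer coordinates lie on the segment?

The number of lattice points on a segment between lattice points is gcd(|Δx|,|Δy|) + 1 = gcd(4,4) + 1 = 4 + 1 = 5.

5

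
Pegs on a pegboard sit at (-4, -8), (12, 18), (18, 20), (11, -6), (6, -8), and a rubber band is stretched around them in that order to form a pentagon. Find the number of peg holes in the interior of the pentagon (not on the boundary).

Using the shoelace formula, 2A = |[(-4)·18 − 12·(-8)] + [12·20 − 18·18] + [18·(-6) − 11·20] + [11·(-8) − 6·(-6)] + [6·(-8) − (-4)·(-8)]| = 520, so the area is 260.
The number of boundary lattice points is Σ gcd(|Δx|,|Δy|) = gcd(16,26) + gcd(6,2) + gcd(7,26) + gcd(5,2) + gcd(10,0) = 2+2+1+1+10 = 16.
By Pick's theorem A = I + B/2 − 1, so I = 260 − 16/2 + 1 = 253.

253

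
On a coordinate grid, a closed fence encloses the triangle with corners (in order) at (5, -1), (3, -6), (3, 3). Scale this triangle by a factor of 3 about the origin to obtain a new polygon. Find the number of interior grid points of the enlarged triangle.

Using the shoelace formula, 2A = |(5·(-6) − 3·(-1)) + (3·3 − 3·(-6)) + (3·(-1) − 5·3)| = 18, so the area is 9.
Along each edge there are gcd(|Δx|,|Δy|)+1 lattice points, so counting each shared vertex once the boundary has gcd(2,5) + gcd(0,9) + gcd(2,4) = 1+9+2 = 12.
Scaling by 3 multiplies the area by 3² = 9 (so the new area is 81) and multiplies the boundary lattice-point count by 3, giving 36.
By Pick's theorem, the interior count of the dilated polygon is 81 − 36/2 + 1 = 64.

64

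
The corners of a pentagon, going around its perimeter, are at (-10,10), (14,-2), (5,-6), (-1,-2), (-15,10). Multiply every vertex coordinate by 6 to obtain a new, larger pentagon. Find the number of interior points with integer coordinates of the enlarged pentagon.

5335

By the shoelace formula, twice the signed area is |((-10)·(-2) − 14·10) + (14·(-6) − 5·(-2)) + (5·(-2) − (-1)·(-6)) + ((-1)·10 − (-15)·(-2)) + ((-15)·10 − (-10)·10)| = 300, so the area is 150.
The number of boundary lattice points is Σ gcd(|Δx|,|Δy|) = gcd(24,12) + gcd(9,4) + gcd(6,4) + gcd(14,12) + gcd(5,0) = 12+1+2+2+5 = 22.
Scaling by 6 multiplies the area by 6² = 36 (so the new area is 5400) and multiplies the boundary lattice-point count by 6, giving 132.
By Pick's theorem, the interior count of the dilated polygon is 5400 − 132/2 + 1 = 5335.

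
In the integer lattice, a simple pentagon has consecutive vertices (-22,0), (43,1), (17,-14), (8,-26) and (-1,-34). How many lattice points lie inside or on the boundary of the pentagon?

1013

Using the shoelace formula, 2A = |((-22)·1 − 43·0) + (43·(-14) − 17·1) + (17·(-26) − 8·(-14)) + (8·(-34) − (-1)·(-26)) + ((-1)·0 − (-22)·(-34))| = 2017, so the area is 2017/2.
The number of boundary lattice points is Σ gcd(|Δx|,|Δy|) = gcd(65,1) + gcd(26,15) + gcd(9,12) + gcd(9,8) + gcd(21,34) = 1+1+3+1+1 = 7.
Pick's theorem gives I = A − B/2 + 1 = 2017/2 − 7/2 + 1 = 1006, so the closed region contains I + B = 1006 + 7 = 1013 lattice points.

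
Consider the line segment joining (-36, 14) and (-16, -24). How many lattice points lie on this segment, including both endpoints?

The number of lattice points on a segment between lattice points is gcd(|Δx|,|Δy|) + 1 = gcd(20,38) + 1 = 2 + 1 = 3.

3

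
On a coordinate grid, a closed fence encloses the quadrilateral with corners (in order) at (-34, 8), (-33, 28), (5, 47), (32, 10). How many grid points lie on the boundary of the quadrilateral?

The number of boundary lattice points is Σ gcd(|Δx|,|Δy|) = gcd(1,20) + gcd(38,19) + gcd(27,37) + gcd(66,2) = 1+19+1+2 = 23.

23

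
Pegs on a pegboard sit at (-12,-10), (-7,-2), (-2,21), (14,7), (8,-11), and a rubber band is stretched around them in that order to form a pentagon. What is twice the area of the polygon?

By the shoelace formula, twice the signed area is |[(-12)·(-2) − (-7)·(-10)] + [(-7)·21 − (-2)·(-2)] + [(-2)·7 − 14·21] + [14·(-11) − 8·7] + [8·(-10) − (-12)·(-11)]| = 927, so the area is 927/2.

927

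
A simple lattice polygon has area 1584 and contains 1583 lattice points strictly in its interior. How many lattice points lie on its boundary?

Pick's theorem gives A = I + B/2 − 1, so B = 2(A − I + 1) = 2(1584 − 1583 + 1) = 4.

4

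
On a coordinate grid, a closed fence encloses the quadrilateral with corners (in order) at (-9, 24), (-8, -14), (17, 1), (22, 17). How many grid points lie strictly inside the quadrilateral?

745

By the shoelace formula, twice the signed area is |[(-9)·(-14) − (-8)·24] + [(-8)·1 − 17·(-14)] + [17·17 − 22·1] + [22·24 − (-9)·17]| = 1496, so the area is 748.
Along each edge there are gcd(|Δx|,|Δy|)+1 lattice points, so counting each shared vertex once the boundary has gcd(1,38) + gcd(25,15) + gcd(5,16) + gcd(31,7) = 1+5+1+1 = 8.
Pick's theorem gives I = A − B/2 + 1 = 748 − 8/2 + 1 = 745.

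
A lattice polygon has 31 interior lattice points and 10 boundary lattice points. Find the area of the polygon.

35

Pick's theorem states A = I + B/2 − 1, so A = 31 + 10/2 − 1 = 35.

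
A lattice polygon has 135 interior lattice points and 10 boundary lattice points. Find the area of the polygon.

By Pick's theorem, A = I + B/2 − 1 = 135 + 10/2 − 1 = 139.

139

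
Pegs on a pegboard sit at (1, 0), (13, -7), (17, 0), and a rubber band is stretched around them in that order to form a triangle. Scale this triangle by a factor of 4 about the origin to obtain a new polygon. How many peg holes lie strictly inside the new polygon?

By the shoelace formula, twice the signed area is |[1·(-7) − 13·0] + [13·0 − 17·(-7)] + [17·0 − 1·0]| = 112, so the area is 56.
The number of boundary lattice points is Σ gcd(|Δx|,|Δy|) = gcd(12,7) + gcd(4,7) + gcd(16,0) = 1+1+16 = 18.
Scaling by 4 multiplies the area by 4² = 16 (so the new area is 896) and multiplies the boundary lattice-point count by 4, giving 72.
By Pick's theorem, the interior count of the dilated polygon is 896 − 72/2 + 1 = 861.

861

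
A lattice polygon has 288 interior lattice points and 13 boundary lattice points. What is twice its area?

587

By Pick's theorem, A = I + B/2 − 1 = 288 + 13/2 − 1 = 587/2.
Hence 2A = 587.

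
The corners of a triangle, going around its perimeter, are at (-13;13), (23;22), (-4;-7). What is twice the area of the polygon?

801

By the shoelace formula, twice the signed area is |((-13)·22 − 23·13) + (23·(-7) − (-4)·22) + ((-4)·13 − (-13)·(-7))| = 801, so the area is 801/2.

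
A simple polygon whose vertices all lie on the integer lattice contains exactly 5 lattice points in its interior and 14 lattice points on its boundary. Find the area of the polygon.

11

Pick's theorem states A = I + B/2 − 1, so A = 5 + 14/2 − 1 = 11.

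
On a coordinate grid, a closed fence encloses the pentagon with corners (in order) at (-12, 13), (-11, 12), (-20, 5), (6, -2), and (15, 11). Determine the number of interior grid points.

By the shoelace formula, twice the signed area is |[(-12)·12 − (-11)·13] + [(-11)·5 − (-20)·12] + [(-20)·(-2) − 6·5] + [6·11 − 15·(-2)] + [15·13 − (-12)·11]| = 617, so the area is 308.5.
Along each edge there are gcd(|Δx|,|Δy|)+1 lattice points, so counting each shared vertex once the boundary has gcd(1,1) + gcd(9,7) + gcd(26,7) + gcd(9,13) + gcd(27,2) = 1+1+1+1+1 = 5.
By Pick's theorem A = I + B/2 − 1, so I = 308.5 − 5/2 + 1 = 307.

307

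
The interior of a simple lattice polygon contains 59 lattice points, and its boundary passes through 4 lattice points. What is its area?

Pick's theorem states A = I + B/2 − 1, so A = 59 + 4/2 − 1 = 60.

60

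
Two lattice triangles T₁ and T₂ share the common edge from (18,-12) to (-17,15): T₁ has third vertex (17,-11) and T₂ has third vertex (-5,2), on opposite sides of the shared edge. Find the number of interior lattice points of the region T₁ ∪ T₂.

68

The union is the simple quadrilateral with vertices (18,-12), (17,-11), (-17,15), (-5,2) in order.
The shoelace formula gives twice the area as |[18·(-11) − 17·(-12)] + [17·15 − (-17)·(-11)] + [(-17)·2 − (-5)·15] + [(-5)·(-12) − 18·2]| = 139, so the area is 69.5.
Along each edge there are gcd(|Δx|,|Δy|)+1 lattice points, so counting each shared vertex once the boundary has gcd(1,1) + gcd(34,26) + gcd(12,13) + gcd(23,14) = 1+2+1+1 = 5.
By Pick's theorem I = A − B/2 + 1 = 69.5 − 5/2 + 1 = 68.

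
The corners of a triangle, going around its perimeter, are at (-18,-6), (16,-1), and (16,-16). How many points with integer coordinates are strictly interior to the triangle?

Using the shoelace formula, 2A = |[(-18)·(-1) − 16·(-6)] + [16·(-16) − 16·(-1)] + [16·(-6) − (-18)·(-16)]| = 510, so the area is 255.
The number of boundary lattice points is Σ gcd(|Δx|,|Δy|) = gcd(34,5) + gcd(0,15) + gcd(34,10) = 1+15+2 = 18.
By Pick's theorem A = I + B/2 − 1, so I = 255 − 18/2 + 1 = 247.

247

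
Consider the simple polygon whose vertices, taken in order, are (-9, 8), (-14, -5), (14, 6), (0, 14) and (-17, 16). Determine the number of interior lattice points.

287

By the shoelace formula, twice the signed area is |[(-9)·(-5) − (-14)·8] + [(-14)·6 − 14·(-5)] + [14·14 − 0·6] + [0·16 − (-17)·14] + [(-17)·8 − (-9)·16]| = 585, so the area is 292.5.
Summing gcd(|Δx|,|Δy|) over the edges gives the boundary count: gcd(5,13) + gcd(28,11) + gcd(14,8) + gcd(17,2) + gcd(8,8) = 1+1+2+1+8 = 13.
Pick's theorem gives I = A − B/2 + 1 = 292.5 − 13/2 + 1 = 287.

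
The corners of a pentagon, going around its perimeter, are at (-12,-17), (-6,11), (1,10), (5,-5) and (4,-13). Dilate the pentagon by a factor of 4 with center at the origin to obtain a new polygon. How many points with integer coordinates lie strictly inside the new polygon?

Using the shoelace formula, 2A = |((-12)·11 − (-6)·(-17)) + ((-6)·10 − 1·11) + (1·(-5) − 5·10) + (5·(-13) − 4·(-5)) + (4·(-17) − (-12)·(-13))| = 629, so the area is 629/2.
The number of boundary lattice points is Σ gcd(|Δx|,|Δy|) = gcd(6,28) + gcd(7,1) + gcd(4,15) + gcd(1,8) + gcd(16,4) = 2+1+1+1+4 = 9.
Scaling by 4 multiplies the area by 4² = 16 (so the new area is 5032) and multiplies the boundary lattice-point count by 4, giving 36.
By Pick's theorem, the interior count of the dilated polygon is 5032 − 36/2 + 1 = 5015.

5015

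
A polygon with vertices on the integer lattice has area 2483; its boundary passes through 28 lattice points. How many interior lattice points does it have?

From Pick's theorem, I = A − B/2 + 1 = 2483 − 28/2 + 1 = 2470.

2470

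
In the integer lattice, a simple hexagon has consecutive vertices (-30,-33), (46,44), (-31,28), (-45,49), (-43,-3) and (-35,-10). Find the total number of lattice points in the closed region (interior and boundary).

By the shoelace formula, twice the signed area is |[(-30)·44 − 46·(-33)] + [46·28 − (-31)·44] + [(-31)·49 − (-45)·28] + [(-45)·(-3) − (-43)·49] + [(-43)·(-10) − (-35)·(-3)] + [(-35)·(-33) − (-30)·(-10)]| = 6013, so the area is 6013/2.
The number of boundary lattice points is Σ gcd(|Δx|,|Δy|) = gcd(76,77) + gcd(77,16) + gcd(14,21) + gcd(2,52) + gcd(8,7) + gcd(5,23) = 1+1+7+2+1+1 = 13.
Pick's theorem gives I = A − B/2 + 1 = 6013/2 − 13/2 + 1 = 3001, so the closed region contains I + B = 3001 + 13 = 3014 lattice points.

3014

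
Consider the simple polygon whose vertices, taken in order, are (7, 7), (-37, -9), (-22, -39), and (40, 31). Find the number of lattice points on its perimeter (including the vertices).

24

Summing gcd(|Δx|,|Δy|) over the edges gives the boundary count: gcd(44,16) + gcd(15,30) + gcd(62,70) + gcd(33,24) = 4+15+2+3 = 24.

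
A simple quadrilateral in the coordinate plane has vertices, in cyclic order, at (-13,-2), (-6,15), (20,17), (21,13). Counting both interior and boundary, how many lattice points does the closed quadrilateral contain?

The shoelace formula gives twice the area as |((-13)·15 − (-6)·(-2)) + ((-6)·17 − 20·15) + (20·13 − 21·17) + (21·(-2) − (-13)·13)| = 579, so the area is 289.5.
Summing gcd(|Δx|,|Δy|) over the edges gives the boundary count: gcd(7,17) + gcd(26,2) + gcd(1,4) + gcd(34,15) = 1+2+1+1 = 5.
Pick's theorem gives I = A − B/2 + 1 = 289.5 − 5/2 + 1 = 288, so the closed region contains I + B = 288 + 5 = 293 lattice points.

293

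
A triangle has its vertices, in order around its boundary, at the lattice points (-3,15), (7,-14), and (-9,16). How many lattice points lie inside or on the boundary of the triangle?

The shoelace formula gives twice the area as |[(-3)·(-14) − 7·15] + [7·16 − (-9)·(-14)] + [(-9)·15 − (-3)·16]| = 164, so the area is 82.
Along each edge there are gcd(|Δx|,|Δy|)+1 lattice points, so counting each shared vertex once the boundary has gcd(10,29) + gcd(16,30) + gcd(6,1) = 1+2+1 = 4.
Pick's theorem gives I = A − B/2 + 1 = 82 − 4/2 + 1 = 81, so the closed region contains I + B = 81 + 4 = 85 lattice points.

85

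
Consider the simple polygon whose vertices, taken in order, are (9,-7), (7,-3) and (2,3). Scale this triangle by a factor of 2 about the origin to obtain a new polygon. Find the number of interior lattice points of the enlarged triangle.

By the shoelace formula, twice the signed area is |(9·(-3) − 7·(-7)) + (7·3 − 2·(-3)) + (2·(-7) − 9·3)| = 8, so the area is 4.
Along each edge there are gcd(|Δx|,|Δy|)+1 lattice points, so counting each shared vertex once the boundary has gcd(2,4) + gcd(5,6) + gcd(7,10) = 2+1+1 = 4.
Scaling by 2 multiplies the area by 2² = 4 (so the new area is 16) and multiplies the boundary lattice-point count by 2, giving 8.
By Pick's theorem, the interior count of the dilated polygon is 16 − 8/2 + 1 = 13.

13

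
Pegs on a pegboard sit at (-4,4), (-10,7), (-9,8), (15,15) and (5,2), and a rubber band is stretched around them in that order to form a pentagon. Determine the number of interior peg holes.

136

Using the shoelace formula, 2A = |((-4)·7 − (-10)·4) + ((-10)·8 − (-9)·7) + ((-9)·15 − 15·8) + (15·2 − 5·15) + (5·4 − (-4)·2)| = 277, so the area is 277/2.
Along each edge there are gcd(|Δx|,|Δy|)+1 lattice points, so counting each shared vertex once the boundary has gcd(6,3) + gcd(1,1) + gcd(24,7) + gcd(10,13) + gcd(9,2) = 3+1+1+1+1 = 7.
By Pick's theorem A = I + B/2 − 1, so I = 277/2 − 7/2 + 1 = 136.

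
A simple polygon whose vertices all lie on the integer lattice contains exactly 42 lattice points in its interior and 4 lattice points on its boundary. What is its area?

By Pick's theorem, A = I + B/2 − 1 = 42 + 4/2 − 1 = 43.

43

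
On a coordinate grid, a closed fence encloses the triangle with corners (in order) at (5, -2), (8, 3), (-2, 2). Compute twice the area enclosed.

Using the shoelace formula, 2A = |[5·3 − 8·(-2)] + [8·2 − (-2)·3] + [(-2)·(-2) − 5·2]| = 47, so the area is 47/2.

47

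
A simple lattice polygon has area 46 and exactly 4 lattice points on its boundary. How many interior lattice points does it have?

45

Pick's theorem A = I + B/2 − 1 rearranges to I = A − B/2 + 1 = 46 − 4/2 + 1 = 45.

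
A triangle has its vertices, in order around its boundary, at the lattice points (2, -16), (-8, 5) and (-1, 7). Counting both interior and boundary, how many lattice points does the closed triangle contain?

86

By the shoelace formula, twice the signed area is |(2·5 − (-8)·(-16)) + ((-8)·7 − (-1)·5) + ((-1)·(-16) − 2·7)| = 167, so the area is 83.5.
The number of boundary lattice points is Σ gcd(|Δx|,|Δy|) = gcd(10,21) + gcd(7,2) + gcd(3,23) = 1+1+1 = 3.
Pick's theorem gives I = A − B/2 + 1 = 83.5 − 3/2 + 1 = 83, so the closed region contains I + B = 83 + 3 = 86 lattice points.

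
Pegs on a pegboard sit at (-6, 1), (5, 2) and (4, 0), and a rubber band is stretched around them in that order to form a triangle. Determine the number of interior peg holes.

By the shoelace formula, twice the signed area is |[(-6)·2 − 5·1] + [5·0 − 4·2] + [4·1 − (-6)·0]| = 21, so the area is 21/2.
Summing gcd(|Δx|,|Δy|) over the edges gives the boundary count: gcd(11,1) + gcd(1,2) + gcd(10,1) = 1+1+1 = 3.
By Pick's theorem A = I + B/2 − 1, so I = 21/2 − 3/2 + 1 = 10.

10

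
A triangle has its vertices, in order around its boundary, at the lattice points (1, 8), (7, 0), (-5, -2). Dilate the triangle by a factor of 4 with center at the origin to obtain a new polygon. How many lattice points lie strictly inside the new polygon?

By the shoelace formula, twice the signed area is |[1·0 − 7·8] + [7·(-2) − (-5)·0] + [(-5)·8 − 1·(-2)]| = 108, so the area is 54.
Summing gcd(|Δx|,|Δy|) over the edges gives the boundary count: gcd(6,8) + gcd(12,2) + gcd(6,10) = 2+2+2 = 6.
Scaling by 4 multiplies the area by 4² = 16 (so the new area is 864) and multiplies the boundary lattice-point count by 4, giving 24.
By Pick's theorem, the interior count of the dilated polygon is 864 − 24/2 + 1 = 853.

853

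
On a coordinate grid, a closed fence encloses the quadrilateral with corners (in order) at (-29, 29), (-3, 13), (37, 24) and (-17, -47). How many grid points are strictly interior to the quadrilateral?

Using the shoelace formula, 2A = |((-29)·13 − (-3)·29) + ((-3)·24 − 37·13) + (37·(-47) − (-17)·24) + ((-17)·29 − (-29)·(-47))| = 4030, so the area is 2015.
Summing gcd(|Δx|,|Δy|) over the edges gives the boundary count: gcd(26,16) + gcd(40,11) + gcd(54,71) + gcd(12,76) = 2+1+1+4 = 8.
Pick's theorem gives I = A − B/2 + 1 = 2015 − 8/2 + 1 = 2012.

2012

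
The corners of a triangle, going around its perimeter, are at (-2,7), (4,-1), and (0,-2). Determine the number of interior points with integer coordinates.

Using the shoelace formula, 2A = |[(-2)·(-1) − 4·7] + [4·(-2) − 0·(-1)] + [0·7 − (-2)·(-2)]| = 38, so the area is 19.
The number of boundary lattice points is Σ gcd(|Δx|,|Δy|) = gcd(6,8) + gcd(4,1) + gcd(2,9) = 2+1+1 = 4.
Pick's theorem gives I = A − B/2 + 1 = 19 − 4/2 + 1 = 18.

18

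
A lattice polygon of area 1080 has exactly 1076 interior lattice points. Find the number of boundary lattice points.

10

Pick's theorem gives A = I + B/2 − 1, so B = 2(A − I + 1) = 2(1080 − 1076 + 1) = 10.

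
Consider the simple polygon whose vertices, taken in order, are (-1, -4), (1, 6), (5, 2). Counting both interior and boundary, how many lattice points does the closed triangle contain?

Using the shoelace formula, 2A = |((-1)·6 − 1·(-4)) + (1·2 − 5·6) + (5·(-4) − (-1)·2)| = 48, so the area is 24.
Summing gcd(|Δx|,|Δy|) over the edges gives the boundary count: gcd(2,10) + gcd(4,4) + gcd(6,6) = 2+4+6 = 12.
Pick's theorem gives I = A − B/2 + 1 = 24 − 12/2 + 1 = 19, so the closed region contains I + B = 19 + 12 = 31 lattice points.

31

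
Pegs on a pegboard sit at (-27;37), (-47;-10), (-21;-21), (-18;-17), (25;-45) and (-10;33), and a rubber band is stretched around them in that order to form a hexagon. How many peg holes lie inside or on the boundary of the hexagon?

2452

Using the shoelace formula, 2A = |[(-27)·(-10) − (-47)·37] + [(-47)·(-21) − (-21)·(-10)] + [(-21)·(-17) − (-18)·(-21)] + [(-18)·(-45) − 25·(-17)] + [25·33 − (-10)·(-45)] + [(-10)·37 − (-27)·33]| = 4896, so the area is 2448.
The number of boundary lattice points is Σ gcd(|Δx|,|Δy|) = gcd(20,47) + gcd(26,11) + gcd(3,4) + gcd(43,28) + gcd(35,78) + gcd(17,4) = 1+1+1+1+1+1 = 6.
Pick's theorem gives I = A − B/2 + 1 = 2448 − 6/2 + 1 = 2446, so the closed region contains I + B = 2446 + 6 = 2452 lattice points.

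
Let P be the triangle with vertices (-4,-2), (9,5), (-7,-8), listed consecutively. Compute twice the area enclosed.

57

By the shoelace formula, twice the signed area is |((-4)·5 − 9·(-2)) + (9·(-8) − (-7)·5) + ((-7)·(-2) − (-4)·(-8))| = 57, so the area is 57/2.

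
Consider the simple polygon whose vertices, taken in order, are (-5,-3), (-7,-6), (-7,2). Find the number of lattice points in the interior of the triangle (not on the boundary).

4

The shoelace formula gives twice the area as |[(-5)·(-6) − (-7)·(-3)] + [(-7)·2 − (-7)·(-6)] + [(-7)·(-3) − (-5)·2]| = 16, so the area is 8.
Summing gcd(|Δx|,|Δy|) over the edges gives the boundary count: gcd(2,3) + gcd(0,8) + gcd(2,5) = 1+8+1 = 10.
By Pick's theorem A = I + B/2 − 1, so I = 8 − 10/2 + 1 = 4.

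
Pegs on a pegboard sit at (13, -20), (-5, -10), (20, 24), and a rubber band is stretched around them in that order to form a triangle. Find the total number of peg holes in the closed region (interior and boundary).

By the shoelace formula, twice the signed area is |[13·(-10) − (-5)·(-20)] + [(-5)·24 − 20·(-10)] + [20·(-20) − 13·24]| = 862, so the area is 431.
Summing gcd(|Δx|,|Δy|) over the edges gives the boundary count: gcd(18,10) + gcd(25,34) + gcd(7,44) = 2+1+1 = 4.
Pick's theorem gives I = A − B/2 + 1 = 431 − 4/2 + 1 = 430, so the closed region contains I + B = 430 + 4 = 434 lattice points.

434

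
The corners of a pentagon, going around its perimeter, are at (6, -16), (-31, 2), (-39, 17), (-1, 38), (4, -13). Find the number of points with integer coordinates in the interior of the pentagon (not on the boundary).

The shoelace formula gives twice the area as |(6·2 − (-31)·(-16)) + ((-31)·17 − (-39)·2) + ((-39)·38 − (-1)·17) + ((-1)·(-13) − 4·38) + (4·(-16) − 6·(-13))| = 2523, so the area is 1261.5.
The number of boundary lattice points is Σ gcd(|Δx|,|Δy|) = gcd(37,18) + gcd(8,15) + gcd(38,21) + gcd(5,51) + gcd(2,3) = 1+1+1+1+1 = 5.
Pick's theorem gives I = A − B/2 + 1 = 1261.5 − 5/2 + 1 = 1260.

1260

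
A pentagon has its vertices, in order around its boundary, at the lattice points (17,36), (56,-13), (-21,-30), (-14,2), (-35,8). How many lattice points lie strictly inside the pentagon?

Using the shoelace formula, 2A = |(17·(-13) − 56·36) + (56·(-30) − (-21)·(-13)) + ((-21)·2 − (-14)·(-30)) + ((-14)·8 − (-35)·2) + ((-35)·36 − 17·8)| = 6090, so the area is 3045.
The number of boundary lattice points is Σ gcd(|Δx|,|Δy|) = gcd(39,49) + gcd(77,17) + gcd(7,32) + gcd(21,6) + gcd(52,28) = 1+1+1+3+4 = 10.
Pick's theorem gives I = A − B/2 + 1 = 3045 − 10/2 + 1 = 3041.

3041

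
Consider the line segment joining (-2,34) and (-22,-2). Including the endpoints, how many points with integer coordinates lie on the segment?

5

The number of lattice points on a segment between lattice points is gcd(|Δx|,|Δy|) + 1 = gcd(20,36) + 1 = 4 + 1 = 5.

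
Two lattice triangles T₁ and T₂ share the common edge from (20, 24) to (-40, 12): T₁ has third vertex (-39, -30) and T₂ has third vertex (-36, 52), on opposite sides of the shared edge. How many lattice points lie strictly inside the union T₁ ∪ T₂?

2426

The union is the simple quadrilateral with vertices (20, 24), (-39, -30), (-40, 12), (-36, 52) in order.
By the shoelace formula, twice the signed area is |[20·(-30) − (-39)·24] + [(-39)·12 − (-40)·(-30)] + [(-40)·52 − (-36)·12] + [(-36)·24 − 20·52]| = 4884, so the area is 2442.
Summing gcd(|Δx|,|Δy|) over the edges gives the boundary count: gcd(59,54) + gcd(1,42) + gcd(4,40) + gcd(56,28) = 1+1+4+28 = 34.
By Pick's theorem I = A − B/2 + 1 = 2442 − 34/2 + 1 = 2426.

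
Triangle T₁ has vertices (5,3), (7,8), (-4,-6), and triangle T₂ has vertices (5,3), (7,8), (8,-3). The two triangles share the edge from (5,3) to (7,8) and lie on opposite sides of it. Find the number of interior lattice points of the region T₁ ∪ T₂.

The union is the simple quadrilateral with vertices (5,3), (-4,-6), (7,8), (8,-3) in order.
By the shoelace formula, twice the signed area is |(5·(-6) − (-4)·3) + ((-4)·8 − 7·(-6)) + (7·(-3) − 8·8) + (8·3 − 5·(-3))| = 54, so the area is 27.
The number of boundary lattice points is Σ gcd(|Δx|,|Δy|) = gcd(9,9) + gcd(11,14) + gcd(1,11) + gcd(3,6) = 9+1+1+3 = 14.
By Pick's theorem I = A − B/2 + 1 = 27 − 14/2 + 1 = 21.

21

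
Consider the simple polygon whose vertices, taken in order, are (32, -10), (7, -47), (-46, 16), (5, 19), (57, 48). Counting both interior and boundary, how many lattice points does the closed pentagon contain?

3698

Using the shoelace formula, 2A = |(32·(-47) − 7·(-10)) + (7·16 − (-46)·(-47)) + ((-46)·19 − 5·16) + (5·48 − 57·19) + (57·(-10) − 32·48)| = 7387, so the area is 7387/2.
Summing gcd(|Δx|,|Δy|) over the edges gives the boundary count: gcd(25,37) + gcd(53,63) + gcd(51,3) + gcd(52,29) + gcd(25,58) = 1+1+3+1+1 = 7.
Pick's theorem gives I = A − B/2 + 1 = 7387/2 − 7/2 + 1 = 3691, so the closed region contains I + B = 3691 + 7 = 3698 lattice points.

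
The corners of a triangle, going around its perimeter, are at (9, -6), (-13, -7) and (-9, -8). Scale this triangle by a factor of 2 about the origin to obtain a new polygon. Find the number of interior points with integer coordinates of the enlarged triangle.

Using the shoelace formula, 2A = |[9·(-7) − (-13)·(-6)] + [(-13)·(-8) − (-9)·(-7)] + [(-9)·(-6) − 9·(-8)]| = 26, so the area is 13.
The number of boundary lattice points is Σ gcd(|Δx|,|Δy|) = gcd(22,1) + gcd(4,1) + gcd(18,2) = 1+1+2 = 4.
Scaling by 2 multiplies the area by 2² = 4 (so the new area is 52) and multiplies the boundary lattice-point count by 2, giving 8.
By Pick's theorem, the interior count of the dilated polygon is 52 − 8/2 + 1 = 49.

49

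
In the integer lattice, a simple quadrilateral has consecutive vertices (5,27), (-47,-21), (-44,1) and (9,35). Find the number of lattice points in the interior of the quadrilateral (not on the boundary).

Using the shoelace formula, 2A = |(5·(-21) − (-47)·27) + ((-47)·1 − (-44)·(-21)) + ((-44)·35 − 9·1) + (9·27 − 5·35)| = 1288, so the area is 644.
The number of boundary lattice points is Σ gcd(|Δx|,|Δy|) = gcd(52,48) + gcd(3,22) + gcd(53,34) + gcd(4,8) = 4+1+1+4 = 10.
By Pick's theorem A = I + B/2 − 1, so I = 644 − 10/2 + 1 = 640.

640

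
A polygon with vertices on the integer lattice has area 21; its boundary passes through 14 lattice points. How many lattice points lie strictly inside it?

Pick's theorem A = I + B/2 − 1 rearranges to I = A − B/2 + 1 = 21 − 14/2 + 1 = 15.

15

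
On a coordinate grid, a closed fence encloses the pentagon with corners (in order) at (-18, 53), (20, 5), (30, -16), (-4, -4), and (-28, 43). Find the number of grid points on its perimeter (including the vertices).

16

The number of boundary lattice points is Σ gcd(|Δx|,|Δy|) = gcd(38,48) + gcd(10,21) + gcd(34,12) + gcd(24,47) + gcd(10,10) = 2+1+2+1+10 = 16.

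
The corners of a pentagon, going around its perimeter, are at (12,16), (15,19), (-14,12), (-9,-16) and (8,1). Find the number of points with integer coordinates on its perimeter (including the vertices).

23

Summing gcd(|Δx|,|Δy|) over the edges gives the boundary count: gcd(3,3) + gcd(29,7) + gcd(5,28) + gcd(17,17) + gcd(4,15) = 3+1+1+17+1 = 23.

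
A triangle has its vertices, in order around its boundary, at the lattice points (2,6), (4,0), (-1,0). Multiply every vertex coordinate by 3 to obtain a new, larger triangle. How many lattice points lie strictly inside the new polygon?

The shoelace formula gives twice the area as |(2·0 − 4·6) + (4·0 − (-1)·0) + ((-1)·6 − 2·0)| = 30, so the area is 15.
Summing gcd(|Δx|,|Δy|) over the edges gives the boundary count: gcd(2,6) + gcd(5,0) + gcd(3,6) = 2+5+3 = 10.
Scaling by 3 multiplies the area by 3² = 9 (so the new area is 135) and multiplies the boundary lattice-point count by 3, giving 30.
By Pick's theorem, the interior count of the dilated polygon is 135 − 30/2 + 1 = 121.

121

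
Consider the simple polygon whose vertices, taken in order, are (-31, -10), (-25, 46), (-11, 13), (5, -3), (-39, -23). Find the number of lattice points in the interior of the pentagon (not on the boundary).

Using the shoelace formula, 2A = |((-31)·46 − (-25)·(-10)) + ((-25)·13 − (-11)·46) + ((-11)·(-3) − 5·13) + (5·(-23) − (-39)·(-3)) + ((-39)·(-10) − (-31)·(-23))| = 2082, so the area is 1041.
Along each edge there are gcd(|Δx|,|Δy|)+1 lattice points, so counting each shared vertex once the boundary has gcd(6,56) + gcd(14,33) + gcd(16,16) + gcd(44,20) + gcd(8,13) = 2+1+16+4+1 = 24.
By Pick's theorem A = I + B/2 − 1, so I = 1041 − 24/2 + 1 = 1030.

1030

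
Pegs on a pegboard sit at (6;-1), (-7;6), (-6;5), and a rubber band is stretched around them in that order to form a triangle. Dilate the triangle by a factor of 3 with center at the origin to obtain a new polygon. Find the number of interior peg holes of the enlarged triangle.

By the shoelace formula, twice the signed area is |[6·6 − (-7)·(-1)] + [(-7)·5 − (-6)·6] + [(-6)·(-1) − 6·5]| = 6, so the area is 3.
Along each edge there are gcd(|Δx|,|Δy|)+1 lattice points, so counting each shared vertex once the boundary has gcd(13,7) + gcd(1,1) + gcd(12,6) = 1+1+6 = 8.
Scaling by 3 multiplies the area by 3² = 9 (so the new area is 27) and multiplies the boundary lattice-point count by 3, giving 24.
By Pick's theorem, the interior count of the dilated polygon is 27 − 24/2 + 1 = 16.

16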